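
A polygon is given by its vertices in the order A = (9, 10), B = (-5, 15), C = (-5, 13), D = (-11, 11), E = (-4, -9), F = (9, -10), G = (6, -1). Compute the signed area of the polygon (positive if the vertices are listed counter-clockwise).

Apply the surveyor's formula: 2A = Σ (x_i·y_{i+1} − x_{i+1}·y_i), indices taken mod 7.
A→B: (9)(15) − (-5)(10) = 185
B→C: (-5)(13) − (-5)(15) = 10
C→D: (-5)(11) − (-11)(13) = 88
D→E: (-11)(-9) − (-4)(11) = 143
E→F: (-4)(-10) − (9)(-9) = 121
F→G: (9)(-1) − (6)(-10) = 51
G→A: (6)(10) − (9)(-1) = 69
Σ = 667
Signed area = Σ/2 = 333.5 (positive ⇒ counter-clockwise traversal).

333.5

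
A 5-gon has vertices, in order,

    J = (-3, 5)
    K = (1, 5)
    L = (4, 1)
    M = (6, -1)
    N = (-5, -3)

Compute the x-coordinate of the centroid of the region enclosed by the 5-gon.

-47/159

Apply the surveyor's formula. First the cross-terms c_i = x_i·y_{i+1} − x_{i+1}·y_i:
  -20, -19, -10, -23, -34  ⇒  2A = -106, A = -53.
Then Σ (x_i + x_{i+1})·c_i = 94, so x̄ = 94 / (6·(-53)) = -47/159.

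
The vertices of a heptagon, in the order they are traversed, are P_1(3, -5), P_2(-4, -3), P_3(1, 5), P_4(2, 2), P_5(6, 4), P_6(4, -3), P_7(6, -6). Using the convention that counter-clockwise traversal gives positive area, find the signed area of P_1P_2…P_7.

Apply the surveyor's formula: 2A = Σ (x_i·y_{i+1} − x_{i+1}·y_i), indices taken mod 7.
Cross-terms: -29, -17, -8, -4, -34, -6, -12  ⇒  Σ = -110
Signed area = Σ/2 = -55 (negative ⇒ clockwise traversal).

-55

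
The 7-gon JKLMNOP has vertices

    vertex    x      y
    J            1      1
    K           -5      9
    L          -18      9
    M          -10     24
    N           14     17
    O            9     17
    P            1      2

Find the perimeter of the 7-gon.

|JK| = √((-6)² + (8)²) = √100 = 10
|KL| = √((-13)² + (0)²) = √169 = 13
|LM| = √((8)² + (15)²) = √289 = 17
|MN| = √((24)² + (-7)²) = √625 = 25
|NO| = √((-5)² + (0)²) = √25 = 5
|OP| = √((-8)² + (-15)²) = √289 = 17
|PJ| = √((0)² + (-1)²) = √1 = 1
Perimeter = 10 + 13 + 17 + 25 + 5 + 17 + 1 = 88.

88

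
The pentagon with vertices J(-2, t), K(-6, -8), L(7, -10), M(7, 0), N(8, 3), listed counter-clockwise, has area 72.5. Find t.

The doubled signed area Σ (x_i y_{i+1} − x_{i+1} y_i) is linear in t.
With t=0 it equals 229; the coefficient of t is 14 (from the two edges through J).
So 14·t + 229 = 2·72.5 = 145 ⇒ t = -6.

-6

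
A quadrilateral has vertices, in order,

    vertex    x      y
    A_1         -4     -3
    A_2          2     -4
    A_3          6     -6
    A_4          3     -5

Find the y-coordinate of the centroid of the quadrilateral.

-30/7

Apply the shoelace formula. First the cross-terms c_i = x_i·y_{i+1} − x_{i+1}·y_i:
  22, 12, -12, -29  ⇒  2A = -7, A = -3.5.
Then Σ (y_i + y_{i+1})·c_i = 90, so ȳ = 90 / (6·(-3.5)) = -30/7.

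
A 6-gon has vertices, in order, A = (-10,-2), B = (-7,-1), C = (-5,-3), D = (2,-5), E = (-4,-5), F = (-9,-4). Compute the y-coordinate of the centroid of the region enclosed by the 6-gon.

Apply Gauss's area formula. First the cross-terms c_i = x_i·y_{i+1} − x_{i+1}·y_i:
  -4, 16, 31, -30, -29, -22  ⇒  2A = -38, A = -19.
Then Σ (y_i + y_{i+1})·c_i = 393, so ȳ = 393 / (6·(-19)) = -131/38.

-131/38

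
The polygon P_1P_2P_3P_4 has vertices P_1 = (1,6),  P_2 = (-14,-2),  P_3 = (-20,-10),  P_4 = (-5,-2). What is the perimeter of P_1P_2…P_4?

|P_1P_2| = √((-15)² + (-8)²) = √289 = 17
|P_2P_3| = √((-6)² + (-8)²) = √100 = 10
|P_3P_4| = √((15)² + (8)²) = √289 = 17
|P_4P_1| = √((6)² + (8)²) = √100 = 10
Perimeter = 17 + 10 + 17 + 10 = 54.

54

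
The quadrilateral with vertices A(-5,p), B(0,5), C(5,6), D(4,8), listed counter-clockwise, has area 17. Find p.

7

Write out the shoelace sum; only the two edges meeting at A involve p:
2·Area = [(4·p − (-5)·8) + ((-5)·5 − 0·p)] + -9
       = 4·p + 6 = 34
⇒ p = 7.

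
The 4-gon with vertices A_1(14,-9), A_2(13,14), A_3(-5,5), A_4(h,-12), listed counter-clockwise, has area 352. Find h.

-2

Write out the shoelace sum; only the two edges meeting at A_4 involve h:
2·Area = [((-5)·(-12) − h·5) + (h·(-9) − 14·(-12))] + 448
       = -14·h + 676 = 704
⇒ h = -2.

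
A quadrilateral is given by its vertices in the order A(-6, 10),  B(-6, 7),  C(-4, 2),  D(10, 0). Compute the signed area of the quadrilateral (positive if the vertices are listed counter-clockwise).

57

Σ = (18) + (16) + (-20) + (100) = 114
Signed area = Σ/2 = 57 (positive ⇒ counter-clockwise traversal).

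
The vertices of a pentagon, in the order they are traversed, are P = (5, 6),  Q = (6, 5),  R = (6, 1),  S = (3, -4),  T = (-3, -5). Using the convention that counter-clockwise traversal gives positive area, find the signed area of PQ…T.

-41

Σ = (-11) + (-24) + (-27) + (-27) + (7) = -82
Signed area = Σ/2 = -41 (negative ⇒ clockwise traversal).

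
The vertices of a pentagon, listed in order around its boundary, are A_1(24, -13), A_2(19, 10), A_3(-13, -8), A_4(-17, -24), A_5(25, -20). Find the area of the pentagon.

Apply the shoelace (surveyor's) formula: 2A = Σ (x_i·y_{i+1} − x_{i+1}·y_i), indices taken mod 5.
A_1→A_2: (24)(10) − (19)(-13) = 487
A_2→A_3: (19)(-8) − (-13)(10) = -22
A_3→A_4: (-13)(-24) − (-17)(-8) = 176
A_4→A_5: (-17)(-20) − (25)(-24) = 940
A_5→A_1: (25)(-13) − (24)(-20) = 155
Σ = 1736
Area = |Σ|/2 = 868.

868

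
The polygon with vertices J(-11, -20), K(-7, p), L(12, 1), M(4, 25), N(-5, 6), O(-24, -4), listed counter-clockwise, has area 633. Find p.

-16

The doubled signed area Σ (x_i y_{i+1} − x_{i+1} y_i) is linear in p.
With p=0 it equals 898; the coefficient of p is -23 (from the two edges through K).
So -23·p + 898 = 2·633 = 1266 ⇒ p = -16.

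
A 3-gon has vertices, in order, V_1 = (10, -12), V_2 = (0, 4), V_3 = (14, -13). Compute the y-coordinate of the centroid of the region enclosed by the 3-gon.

-7

Apply the shoelace formula. First the cross-terms c_i = x_i·y_{i+1} − x_{i+1}·y_i:
  40, -56, -38  ⇒  2A = -54, A = -27.
Then Σ (y_i + y_{i+1})·c_i = 1134, so ȳ = 1134 / (6·(-27)) = -7.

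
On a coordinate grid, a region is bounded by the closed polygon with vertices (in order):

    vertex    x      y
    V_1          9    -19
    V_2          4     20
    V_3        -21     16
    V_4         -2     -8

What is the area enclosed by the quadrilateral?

Apply Gauss's area formula: 2A = Σ (x_i·y_{i+1} − x_{i+1}·y_i), indices taken mod 4.
Σ = (256) + (484) + (200) + (110) = 1050
Area = |Σ|/2 = 525.

525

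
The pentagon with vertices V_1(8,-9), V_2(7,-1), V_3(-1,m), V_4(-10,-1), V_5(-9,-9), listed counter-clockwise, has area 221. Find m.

9

Write out the shoelace sum; only the two edges meeting at V_3 involve m:
2·Area = [(7·m − (-1)·(-1)) + ((-1)·(-1) − (-10)·m)] + 289
       = 17·m + 289 = 442
⇒ m = 9.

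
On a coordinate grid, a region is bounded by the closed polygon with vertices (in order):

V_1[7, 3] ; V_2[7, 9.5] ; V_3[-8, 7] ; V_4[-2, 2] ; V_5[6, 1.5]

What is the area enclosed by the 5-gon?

Apply the shoelace (surveyor's) formula: 2A = Σ (x_i·y_{i+1} − x_{i+1}·y_i), indices taken mod 5.
Cross-terms: 45.5, 125, -2, -15, 7.5  ⇒  Σ = 161
Area = |Σ|/2 = 80.5.

80.5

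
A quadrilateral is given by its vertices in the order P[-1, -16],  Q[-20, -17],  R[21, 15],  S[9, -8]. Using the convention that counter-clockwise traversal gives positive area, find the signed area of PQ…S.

Apply the shoelace (surveyor's) formula: 2A = Σ (x_i·y_{i+1} − x_{i+1}·y_i), indices taken mod 4.
Σ = (-303) + (57) + (-303) + (-152) = -701
Signed area = Σ/2 = -350.5 (negative ⇒ clockwise traversal).

-350.5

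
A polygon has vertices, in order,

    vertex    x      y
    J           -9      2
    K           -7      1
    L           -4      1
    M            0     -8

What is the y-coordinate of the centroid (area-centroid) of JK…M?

-217/114

Apply the surveyor's formula. First the cross-terms c_i = x_i·y_{i+1} − x_{i+1}·y_i:
  5, -3, 32, -72  ⇒  2A = -38, A = -19.
Then Σ (y_i + y_{i+1})·c_i = 217, so ȳ = 217 / (6·(-19)) = -217/114.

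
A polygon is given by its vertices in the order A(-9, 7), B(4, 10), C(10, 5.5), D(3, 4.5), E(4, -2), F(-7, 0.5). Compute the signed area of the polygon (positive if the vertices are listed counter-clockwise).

-124

Apply the shoelace formula: 2A = Σ (x_i·y_{i+1} − x_{i+1}·y_i), indices taken mod 6.
Σ = (-118) + (-78) + (28.5) + (-24) + (-12) + (-44.5) = -248
Signed area = Σ/2 = -124 (negative ⇒ clockwise traversal).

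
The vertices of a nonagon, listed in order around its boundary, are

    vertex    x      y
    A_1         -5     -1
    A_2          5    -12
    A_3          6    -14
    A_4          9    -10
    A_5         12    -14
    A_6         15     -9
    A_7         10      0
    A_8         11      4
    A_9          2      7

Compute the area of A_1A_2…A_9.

Apply the shoelace formula: 2A = Σ (x_i·y_{i+1} − x_{i+1}·y_i), indices taken mod 9.
Cross-terms: 65, 2, 66, -6, 102, 90, 40, 69, 33  ⇒  Σ = 461
Area = |Σ|/2 = 230.5.

230.5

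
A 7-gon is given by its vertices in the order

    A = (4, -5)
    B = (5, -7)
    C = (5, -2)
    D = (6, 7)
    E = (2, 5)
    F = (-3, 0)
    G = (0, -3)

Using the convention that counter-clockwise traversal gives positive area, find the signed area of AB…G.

Apply Gauss's area formula: 2A = Σ (x_i·y_{i+1} − x_{i+1}·y_i), indices taken mod 7.
Σ = (-3) + (25) + (47) + (16) + (15) + (9) + (12) = 121
Signed area = Σ/2 = 60.5 (positive ⇒ counter-clockwise traversal).

60.5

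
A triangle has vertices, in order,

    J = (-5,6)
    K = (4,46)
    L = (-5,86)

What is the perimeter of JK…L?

162

|JK| = √((9)² + (40)²) = √1681 = 41
|KL| = √((-9)² + (40)²) = √1681 = 41
|LJ| = √((0)² + (-80)²) = √6400 = 80
Perimeter = 41 + 41 + 80 = 162.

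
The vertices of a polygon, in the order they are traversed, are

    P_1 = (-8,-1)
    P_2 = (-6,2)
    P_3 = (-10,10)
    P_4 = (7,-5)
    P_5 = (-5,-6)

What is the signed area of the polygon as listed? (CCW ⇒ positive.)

-96

Apply the shoelace (surveyor's) formula: 2A = Σ (x_i·y_{i+1} − x_{i+1}·y_i), indices taken mod 5.
Σ = (-22) + (-40) + (-20) + (-67) + (-43) = -192
Signed area = Σ/2 = -96 (negative ⇒ clockwise traversal).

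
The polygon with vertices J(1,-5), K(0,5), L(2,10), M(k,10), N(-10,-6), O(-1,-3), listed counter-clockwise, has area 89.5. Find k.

The doubled signed area Σ (x_i y_{i+1} − x_{i+1} y_i) is linear in k.
With k=0 it equals 147; the coefficient of k is -16 (from the two edges through M).
So -16·k + 147 = 2·89.5 = 179 ⇒ k = -2.

-2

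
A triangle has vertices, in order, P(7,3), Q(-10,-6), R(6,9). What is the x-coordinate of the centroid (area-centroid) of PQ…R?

1

Apply the shoelace (surveyor's) formula. First the cross-terms c_i = x_i·y_{i+1} − x_{i+1}·y_i:
  -12, -54, -45  ⇒  2A = -111, A = -55.5.
Then Σ (x_i + x_{i+1})·c_i = -333, so x̄ = -333 / (6·(-55.5)) = 1.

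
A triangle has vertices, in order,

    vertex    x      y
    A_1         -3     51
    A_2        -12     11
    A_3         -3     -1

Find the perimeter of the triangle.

|A_1A_2| = √((-9)² + (-40)²) = √1681 = 41
|A_2A_3| = √((9)² + (-12)²) = √225 = 15
|A_3A_1| = √((0)² + (52)²) = √2704 = 52
Perimeter = 41 + 15 + 52 = 108.

108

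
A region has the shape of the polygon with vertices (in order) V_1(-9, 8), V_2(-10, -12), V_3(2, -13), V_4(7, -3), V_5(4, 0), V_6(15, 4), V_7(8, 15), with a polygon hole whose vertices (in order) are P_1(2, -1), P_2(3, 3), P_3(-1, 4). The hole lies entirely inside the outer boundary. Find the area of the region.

415

Outer boundary:
Σ = (188) + (154) + (85) + (12) + (16) + (193) + (199) = 847
Area = |Σ|/2 = 423.5.
Hole:
Apply the surveyor's formula: 2A = Σ (x_i·y_{i+1} − x_{i+1}·y_i), indices taken mod 3.
P_1→P_2: (2)(3) − (3)(-1) = 9
P_2→P_3: (3)(4) − (-1)(3) = 15
P_3→P_1: (-1)(-1) − (2)(4) = -7
Σ = 17
Area = |Σ|/2 = 8.5.
Net area = 423.5 − 8.5 = 415.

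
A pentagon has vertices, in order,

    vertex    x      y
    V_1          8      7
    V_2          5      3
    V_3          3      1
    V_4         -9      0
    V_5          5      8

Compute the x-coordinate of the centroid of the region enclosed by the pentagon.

Apply the shoelace formula. First the cross-terms c_i = x_i·y_{i+1} − x_{i+1}·y_i:
  -11, -4, 9, -72, -29  ⇒  2A = -107, A = -53.5.
Then Σ (x_i + x_{i+1})·c_i = -318, so x̄ = -318 / (6·(-53.5)) = 106/107.

106/107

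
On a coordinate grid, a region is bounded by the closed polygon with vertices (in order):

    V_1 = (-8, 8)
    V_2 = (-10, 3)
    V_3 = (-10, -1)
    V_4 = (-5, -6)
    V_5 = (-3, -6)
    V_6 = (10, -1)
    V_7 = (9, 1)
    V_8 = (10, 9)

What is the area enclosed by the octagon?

Apply the shoelace (surveyor's) formula: 2A = Σ (x_i·y_{i+1} − x_{i+1}·y_i), indices taken mod 8.
V_1→V_2: (-8)(3) − (-10)(8) = 56
V_2→V_3: (-10)(-1) − (-10)(3) = 40
V_3→V_4: (-10)(-6) − (-5)(-1) = 55
V_4→V_5: (-5)(-6) − (-3)(-6) = 12
V_5→V_6: (-3)(-1) − (10)(-6) = 63
V_6→V_7: (10)(1) − (9)(-1) = 19
V_7→V_8: (9)(9) − (10)(1) = 71
V_8→V_1: (10)(8) − (-8)(9) = 152
Σ = 468
Area = |Σ|/2 = 234.

234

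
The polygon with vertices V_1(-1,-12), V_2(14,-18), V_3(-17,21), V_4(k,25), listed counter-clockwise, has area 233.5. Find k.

Write out the shoelace sum; only the two edges meeting at V_4 involve k:
2·Area = [((-17)·25 − k·21) + (k·(-12) − (-1)·25)] + 174
       = -33·k + -226 = 467
⇒ k = -21.

-21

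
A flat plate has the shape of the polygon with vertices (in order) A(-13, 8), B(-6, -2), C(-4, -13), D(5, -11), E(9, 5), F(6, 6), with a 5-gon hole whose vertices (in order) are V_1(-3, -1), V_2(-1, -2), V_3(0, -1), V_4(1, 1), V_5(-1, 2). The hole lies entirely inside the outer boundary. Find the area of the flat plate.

255

Outer boundary:
Apply the surveyor's formula: 2A = Σ (x_i·y_{i+1} − x_{i+1}·y_i), indices taken mod 6.
Cross-terms: 74, 70, 109, 124, 24, 126  ⇒  Σ = 527
Area = |Σ|/2 = 263.5.
Hole:
Apply Gauss's area formula: 2A = Σ (x_i·y_{i+1} − x_{i+1}·y_i), indices taken mod 5.
Σ = (5) + (1) + (1) + (3) + (7) = 17
Area = |Σ|/2 = 8.5.
Net area = 263.5 − 8.5 = 255.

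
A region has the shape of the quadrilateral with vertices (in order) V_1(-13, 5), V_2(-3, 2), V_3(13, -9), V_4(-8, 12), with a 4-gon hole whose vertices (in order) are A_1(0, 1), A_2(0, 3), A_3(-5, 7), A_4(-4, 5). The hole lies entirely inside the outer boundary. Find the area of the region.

88

Outer boundary:
Cross-terms: -11, 1, 84, 116  ⇒  Σ = 190
Area = |Σ|/2 = 95.
Hole:
Apply the shoelace (surveyor's) formula: 2A = Σ (x_i·y_{i+1} − x_{i+1}·y_i), indices taken mod 4.
Σ = (0) + (15) + (3) + (-4) = 14
Area = |Σ|/2 = 7.
Net area = 95 − 7 = 88.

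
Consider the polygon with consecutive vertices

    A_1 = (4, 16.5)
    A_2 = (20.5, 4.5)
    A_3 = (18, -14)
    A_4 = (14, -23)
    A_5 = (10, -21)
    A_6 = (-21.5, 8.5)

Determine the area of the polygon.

862.75

A_1→A_2: (4)(4.5) − (20.5)(16.5) = -320.25
A_2→A_3: (20.5)(-14) − (18)(4.5) = -368
A_3→A_4: (18)(-23) − (14)(-14) = -218
A_4→A_5: (14)(-21) − (10)(-23) = -64
A_5→A_6: (10)(8.5) − (-21.5)(-21) = -366.5
A_6→A_1: (-21.5)(16.5) − (4)(8.5) = -388.75
Σ = -1725.5
Area = |Σ|/2 = 862.75.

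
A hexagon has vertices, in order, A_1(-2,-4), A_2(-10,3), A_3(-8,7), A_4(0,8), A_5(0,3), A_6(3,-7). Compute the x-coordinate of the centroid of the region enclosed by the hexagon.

-613/191

Apply the shoelace formula. First the cross-terms c_i = x_i·y_{i+1} − x_{i+1}·y_i:
  -46, -46, -64, 0, -9, -26  ⇒  2A = -191, A = -95.5.
Then Σ (x_i + x_{i+1})·c_i = 1839, so x̄ = 1839 / (6·(-95.5)) = -613/191.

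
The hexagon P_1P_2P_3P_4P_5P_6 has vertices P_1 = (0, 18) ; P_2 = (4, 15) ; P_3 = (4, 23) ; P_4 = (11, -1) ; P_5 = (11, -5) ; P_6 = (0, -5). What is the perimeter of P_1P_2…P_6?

76

|P_1P_2| = √((4)² + (-3)²) = √25 = 5
|P_2P_3| = √((0)² + (8)²) = √64 = 8
|P_3P_4| = √((7)² + (-24)²) = √625 = 25
|P_4P_5| = √((0)² + (-4)²) = √16 = 4
|P_5P_6| = √((-11)² + (0)²) = √121 = 11
|P_6P_1| = √((0)² + (23)²) = √529 = 23
Perimeter = 5 + 8 + 25 + 4 + 11 + 23 = 76.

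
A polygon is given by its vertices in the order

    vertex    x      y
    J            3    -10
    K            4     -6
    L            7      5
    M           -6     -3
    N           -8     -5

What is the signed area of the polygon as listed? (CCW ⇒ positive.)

97

Apply the shoelace (surveyor's) formula: 2A = Σ (x_i·y_{i+1} − x_{i+1}·y_i), indices taken mod 5.
Cross-terms: 22, 62, 9, 6, 95  ⇒  Σ = 194
Signed area = Σ/2 = 97 (positive ⇒ counter-clockwise traversal).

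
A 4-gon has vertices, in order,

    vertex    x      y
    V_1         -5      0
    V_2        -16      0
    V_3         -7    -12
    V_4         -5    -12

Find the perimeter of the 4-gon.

40

|V_1V_2| = √((-11)² + (0)²) = √121 = 11
|V_2V_3| = √((9)² + (-12)²) = √225 = 15
|V_3V_4| = √((2)² + (0)²) = √4 = 2
|V_4V_1| = √((0)² + (12)²) = √144 = 12
Perimeter = 11 + 15 + 2 + 12 = 40.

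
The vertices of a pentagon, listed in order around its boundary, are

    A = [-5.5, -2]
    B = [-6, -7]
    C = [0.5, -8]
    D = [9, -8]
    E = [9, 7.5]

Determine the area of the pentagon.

154.375

Cross-terms: 26.5, 51.5, 68, 139.5, 23.25  ⇒  Σ = 308.75
Area = |Σ|/2 = 154.375.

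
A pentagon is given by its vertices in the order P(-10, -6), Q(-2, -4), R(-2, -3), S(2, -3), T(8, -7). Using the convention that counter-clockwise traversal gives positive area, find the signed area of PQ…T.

Σ = (28) + (-2) + (12) + (10) + (-118) = -70
Signed area = Σ/2 = -35 (negative ⇒ clockwise traversal).

-35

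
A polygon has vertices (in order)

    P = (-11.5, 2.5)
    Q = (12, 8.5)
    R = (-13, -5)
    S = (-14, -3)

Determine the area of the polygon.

Apply the shoelace formula: 2A = Σ (x_i·y_{i+1} − x_{i+1}·y_i), indices taken mod 4.
Σ = (-127.75) + (50.5) + (-31) + (-69.5) = -177.75
Area = |Σ|/2 = 88.875.

88.875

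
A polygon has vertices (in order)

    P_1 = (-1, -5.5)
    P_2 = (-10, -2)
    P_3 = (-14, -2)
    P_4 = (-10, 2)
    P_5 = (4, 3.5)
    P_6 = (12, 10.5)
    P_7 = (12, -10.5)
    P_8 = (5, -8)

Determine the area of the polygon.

Σ = (-53) + (-8) + (-48) + (-43) + (0) + (-252) + (-43.5) + (-35.5) = -483
Area = |Σ|/2 = 241.5.

241.5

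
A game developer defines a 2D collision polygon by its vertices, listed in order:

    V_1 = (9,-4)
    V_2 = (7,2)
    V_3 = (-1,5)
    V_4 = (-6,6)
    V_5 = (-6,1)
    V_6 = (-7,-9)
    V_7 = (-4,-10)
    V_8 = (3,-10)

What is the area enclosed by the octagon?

190

Σ = (46) + (37) + (24) + (30) + (61) + (34) + (70) + (78) = 380
Area = |Σ|/2 = 190.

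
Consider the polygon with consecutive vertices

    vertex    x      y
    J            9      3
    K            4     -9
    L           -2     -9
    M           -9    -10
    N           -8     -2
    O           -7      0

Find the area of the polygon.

152.5

Apply the shoelace formula: 2A = Σ (x_i·y_{i+1} − x_{i+1}·y_i), indices taken mod 6.
Σ = (-93) + (-54) + (-61) + (-62) + (-14) + (-21) = -305
Area = |Σ|/2 = 152.5.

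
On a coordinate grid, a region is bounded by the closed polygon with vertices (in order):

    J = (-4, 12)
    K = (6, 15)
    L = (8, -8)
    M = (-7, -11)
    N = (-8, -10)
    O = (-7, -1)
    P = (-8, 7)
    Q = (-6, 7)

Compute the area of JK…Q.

319.5

Apply the shoelace formula: 2A = Σ (x_i·y_{i+1} − x_{i+1}·y_i), indices taken mod 8.
J→K: (-4)(15) − (6)(12) = -132
K→L: (6)(-8) − (8)(15) = -168
L→M: (8)(-11) − (-7)(-8) = -144
M→N: (-7)(-10) − (-8)(-11) = -18
N→O: (-8)(-1) − (-7)(-10) = -62
O→P: (-7)(7) − (-8)(-1) = -57
P→Q: (-8)(7) − (-6)(7) = -14
Q→J: (-6)(12) − (-4)(7) = -44
Σ = -639
Area = |Σ|/2 = 319.5.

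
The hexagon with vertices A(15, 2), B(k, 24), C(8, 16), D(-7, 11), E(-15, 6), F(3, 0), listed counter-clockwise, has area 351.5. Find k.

Write out the shoelace sum; only the two edges meeting at B involve k:
2·Area = [(15·24 − k·2) + (k·16 − 8·24)] + 311
       = 14·k + 479 = 703
⇒ k = 16.

16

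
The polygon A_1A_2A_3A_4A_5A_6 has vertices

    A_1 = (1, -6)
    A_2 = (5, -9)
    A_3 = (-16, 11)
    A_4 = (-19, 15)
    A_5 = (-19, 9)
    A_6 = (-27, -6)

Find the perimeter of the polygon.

|A_1A_2| = √((4)² + (-3)²) = √25 = 5
|A_2A_3| = √((-21)² + (20)²) = √841 = 29
|A_3A_4| = √((-3)² + (4)²) = √25 = 5
|A_4A_5| = √((0)² + (-6)²) = √36 = 6
|A_5A_6| = √((-8)² + (-15)²) = √289 = 17
|A_6A_1| = √((28)² + (0)²) = √784 = 28
Perimeter = 5 + 29 + 5 + 6 + 17 + 28 = 90.

90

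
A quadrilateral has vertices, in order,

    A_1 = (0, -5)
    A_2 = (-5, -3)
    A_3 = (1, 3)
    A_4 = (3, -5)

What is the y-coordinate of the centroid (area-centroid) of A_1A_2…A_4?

Apply the shoelace (surveyor's) formula. First the cross-terms c_i = x_i·y_{i+1} − x_{i+1}·y_i:
  -25, -12, -14, -15  ⇒  2A = -66, A = -33.
Then Σ (y_i + y_{i+1})·c_i = 378, so ȳ = 378 / (6·(-33)) = -21/11.

-21/11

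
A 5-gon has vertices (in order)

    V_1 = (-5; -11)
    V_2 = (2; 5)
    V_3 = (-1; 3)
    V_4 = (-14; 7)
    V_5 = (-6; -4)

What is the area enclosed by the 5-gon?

93.5

Apply the shoelace formula: 2A = Σ (x_i·y_{i+1} − x_{i+1}·y_i), indices taken mod 5.
Cross-terms: -3, 11, 35, 98, 46  ⇒  Σ = 187
Area = |Σ|/2 = 93.5.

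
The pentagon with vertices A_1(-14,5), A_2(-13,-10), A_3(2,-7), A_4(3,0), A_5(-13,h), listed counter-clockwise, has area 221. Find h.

The doubled signed area Σ (x_i y_{i+1} − x_{i+1} y_i) is linear in h.
With h=0 it equals 272; the coefficient of h is 17 (from the two edges through A_5).
So 17·h + 272 = 2·221 = 442 ⇒ h = 10.

10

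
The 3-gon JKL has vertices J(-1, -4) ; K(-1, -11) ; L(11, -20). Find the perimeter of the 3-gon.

|JK| = √((0)² + (-7)²) = √49 = 7
|KL| = √((12)² + (-9)²) = √225 = 15
|LJ| = √((-12)² + (16)²) = √400 = 20
Perimeter = 7 + 15 + 20 = 42.

42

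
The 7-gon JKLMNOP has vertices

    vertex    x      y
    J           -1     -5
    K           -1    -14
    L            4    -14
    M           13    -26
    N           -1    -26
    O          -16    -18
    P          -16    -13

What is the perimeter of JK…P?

82

|JK| = √((0)² + (-9)²) = √81 = 9
|KL| = √((5)² + (0)²) = √25 = 5
|LM| = √((9)² + (-12)²) = √225 = 15
|MN| = √((-14)² + (0)²) = √196 = 14
|NO| = √((-15)² + (8)²) = √289 = 17
|OP| = √((0)² + (5)²) = √25 = 5
|PJ| = √((15)² + (8)²) = √289 = 17
Perimeter = 9 + 5 + 15 + 14 + 17 + 5 + 17 = 82.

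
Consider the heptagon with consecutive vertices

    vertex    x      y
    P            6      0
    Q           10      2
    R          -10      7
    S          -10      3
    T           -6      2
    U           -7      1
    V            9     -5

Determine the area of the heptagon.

Apply Gauss's area formula: 2A = Σ (x_i·y_{i+1} − x_{i+1}·y_i), indices taken mod 7.
Σ = (12) + (90) + (40) + (-2) + (8) + (26) + (30) = 204
Area = |Σ|/2 = 102.

102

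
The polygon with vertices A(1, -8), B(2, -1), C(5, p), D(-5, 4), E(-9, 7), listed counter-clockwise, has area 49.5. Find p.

-1

Write out the shoelace sum; only the two edges meeting at C involve p:
2·Area = [(2·p − 5·(-1)) + (5·4 − (-5)·p)] + 81
       = 7·p + 106 = 99
⇒ p = -1.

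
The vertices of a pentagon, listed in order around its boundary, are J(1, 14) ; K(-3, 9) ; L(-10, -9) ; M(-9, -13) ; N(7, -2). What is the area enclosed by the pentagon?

Apply the surveyor's formula: 2A = Σ (x_i·y_{i+1} − x_{i+1}·y_i), indices taken mod 5.
Σ = (51) + (117) + (49) + (109) + (100) = 426
Area = |Σ|/2 = 213.

213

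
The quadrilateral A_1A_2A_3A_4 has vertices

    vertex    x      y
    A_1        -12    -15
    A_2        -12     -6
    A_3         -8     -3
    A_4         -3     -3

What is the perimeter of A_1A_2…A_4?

34

|A_1A_2| = √((0)² + (9)²) = √81 = 9
|A_2A_3| = √((4)² + (3)²) = √25 = 5
|A_3A_4| = √((5)² + (0)²) = √25 = 5
|A_4A_1| = √((-9)² + (-12)²) = √225 = 15
Perimeter = 9 + 5 + 5 + 15 = 34.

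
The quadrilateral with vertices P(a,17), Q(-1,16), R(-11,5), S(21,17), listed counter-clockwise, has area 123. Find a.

Write out the shoelace sum; only the two edges meeting at P involve a:
2·Area = [(21·17 − a·17) + (a·16 − (-1)·17)] + -121
       = -1·a + 253 = 246
⇒ a = 7.

7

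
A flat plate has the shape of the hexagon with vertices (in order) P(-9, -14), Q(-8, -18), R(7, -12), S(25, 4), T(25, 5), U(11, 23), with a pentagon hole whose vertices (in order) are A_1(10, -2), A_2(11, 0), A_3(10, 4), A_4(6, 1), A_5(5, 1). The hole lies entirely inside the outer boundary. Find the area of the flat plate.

582.5

Outer boundary:
Σ = (50) + (222) + (328) + (25) + (520) + (53) = 1198
Area = |Σ|/2 = 599.
Hole:
A_1→A_2: (10)(0) − (11)(-2) = 22
A_2→A_3: (11)(4) − (10)(0) = 44
A_3→A_4: (10)(1) − (6)(4) = -14
A_4→A_5: (6)(1) − (5)(1) = 1
A_5→A_1: (5)(-2) − (10)(1) = -20
Σ = 33
Area = |Σ|/2 = 16.5.
Net area = 599 − 16.5 = 582.5.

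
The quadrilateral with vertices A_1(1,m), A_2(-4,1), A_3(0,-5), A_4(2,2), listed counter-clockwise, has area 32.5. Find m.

6

Write out the shoelace sum; only the two edges meeting at A_1 involve m:
2·Area = [(2·m − 1·2) + (1·1 − (-4)·m)] + 30
       = 6·m + 29 = 65
⇒ m = 6.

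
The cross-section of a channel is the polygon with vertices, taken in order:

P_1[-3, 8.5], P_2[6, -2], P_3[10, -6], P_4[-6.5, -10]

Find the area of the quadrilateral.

142.625

Apply the shoelace (surveyor's) formula: 2A = Σ (x_i·y_{i+1} − x_{i+1}·y_i), indices taken mod 4.
Σ = (-45) + (-16) + (-139) + (-85.25) = -285.25
Area = |Σ|/2 = 142.625.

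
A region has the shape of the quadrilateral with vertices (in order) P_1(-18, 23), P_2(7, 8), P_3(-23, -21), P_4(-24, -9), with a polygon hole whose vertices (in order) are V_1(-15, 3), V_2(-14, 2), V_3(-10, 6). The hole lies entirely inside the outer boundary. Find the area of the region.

635.5

Outer boundary:
Cross-terms: -305, 37, -297, -714  ⇒  Σ = -1279
Area = |Σ|/2 = 639.5.
Hole:
Apply the surveyor's formula: 2A = Σ (x_i·y_{i+1} − x_{i+1}·y_i), indices taken mod 3.
V_1→V_2: (-15)(2) − (-14)(3) = 12
V_2→V_3: (-14)(6) − (-10)(2) = -64
V_3→V_1: (-10)(3) − (-15)(6) = 60
Σ = 8
Area = |Σ|/2 = 4.
Net area = 639.5 − 4 = 635.5.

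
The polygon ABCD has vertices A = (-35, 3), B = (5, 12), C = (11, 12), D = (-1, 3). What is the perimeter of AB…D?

96

|AB| = √((40)² + (9)²) = √1681 = 41
|BC| = √((6)² + (0)²) = √36 = 6
|CD| = √((-12)² + (-9)²) = √225 = 15
|DA| = √((-34)² + (0)²) = √1156 = 34
Perimeter = 41 + 6 + 15 + 34 = 96.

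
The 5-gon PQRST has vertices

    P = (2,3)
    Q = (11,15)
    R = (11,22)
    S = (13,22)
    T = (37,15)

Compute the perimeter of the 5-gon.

86

|PQ| = √((9)² + (12)²) = √225 = 15
|QR| = √((0)² + (7)²) = √49 = 7
|RS| = √((2)² + (0)²) = √4 = 2
|ST| = √((24)² + (-7)²) = √625 = 25
|TP| = √((-35)² + (-12)²) = √1369 = 37
Perimeter = 15 + 7 + 2 + 25 + 37 = 86.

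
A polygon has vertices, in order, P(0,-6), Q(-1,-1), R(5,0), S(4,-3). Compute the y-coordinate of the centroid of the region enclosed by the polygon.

Apply the shoelace (surveyor's) formula. First the cross-terms c_i = x_i·y_{i+1} − x_{i+1}·y_i:
  -6, 5, -15, -24  ⇒  2A = -40, A = -20.
Then Σ (y_i + y_{i+1})·c_i = 298, so ȳ = 298 / (6·(-20)) = -149/60.

-149/60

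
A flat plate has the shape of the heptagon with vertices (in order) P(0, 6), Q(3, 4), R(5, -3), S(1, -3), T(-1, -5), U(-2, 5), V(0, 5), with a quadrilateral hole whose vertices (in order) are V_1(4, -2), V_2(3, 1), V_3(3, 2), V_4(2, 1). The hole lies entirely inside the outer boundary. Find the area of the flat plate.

44

Outer boundary:
Σ = (-18) + (-29) + (-12) + (-8) + (-15) + (-10) + (0) = -92
Area = |Σ|/2 = 46.
Hole:
V_1→V_2: (4)(1) − (3)(-2) = 10
V_2→V_3: (3)(2) − (3)(1) = 3
V_3→V_4: (3)(1) − (2)(2) = -1
V_4→V_1: (2)(-2) − (4)(1) = -8
Σ = 4
Area = |Σ|/2 = 2.
Net area = 46 − 2 = 44.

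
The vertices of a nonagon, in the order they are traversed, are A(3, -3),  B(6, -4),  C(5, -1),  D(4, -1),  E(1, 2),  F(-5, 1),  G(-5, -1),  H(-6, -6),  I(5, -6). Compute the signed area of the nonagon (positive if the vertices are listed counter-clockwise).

71

Apply the shoelace (surveyor's) formula: 2A = Σ (x_i·y_{i+1} − x_{i+1}·y_i), indices taken mod 9.
Cross-terms: 6, 14, -1, 9, 11, 10, 24, 66, 3  ⇒  Σ = 142
Signed area = Σ/2 = 71 (positive ⇒ counter-clockwise traversal).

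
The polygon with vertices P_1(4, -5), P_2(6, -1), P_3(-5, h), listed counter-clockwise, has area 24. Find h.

Write out the shoelace sum; only the two edges meeting at P_3 involve h:
2·Area = [(6·h − (-5)·(-1)) + ((-5)·(-5) − 4·h)] + 26
       = 2·h + 46 = 48
⇒ h = 1.

1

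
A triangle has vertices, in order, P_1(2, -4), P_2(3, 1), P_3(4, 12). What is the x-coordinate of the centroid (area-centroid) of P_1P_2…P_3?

3

Apply Gauss's area formula. First the cross-terms c_i = x_i·y_{i+1} − x_{i+1}·y_i:
  14, 32, -40  ⇒  2A = 6, A = 3.
Then Σ (x_i + x_{i+1})·c_i = 54, so x̄ = 54 / (6·3) = 3.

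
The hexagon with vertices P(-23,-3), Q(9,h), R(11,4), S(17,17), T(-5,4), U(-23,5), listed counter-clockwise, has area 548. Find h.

-15

The doubled signed area Σ (x_i y_{i+1} − x_{i+1} y_i) is linear in h.
With h=0 it equals 586; the coefficient of h is -34 (from the two edges through Q).
So -34·h + 586 = 2·548 = 1096 ⇒ h = -15.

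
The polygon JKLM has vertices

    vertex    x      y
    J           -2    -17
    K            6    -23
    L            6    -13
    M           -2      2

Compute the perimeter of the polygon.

|JK| = √((8)² + (-6)²) = √100 = 10
|KL| = √((0)² + (10)²) = √100 = 10
|LM| = √((-8)² + (15)²) = √289 = 17
|MJ| = √((0)² + (-19)²) = √361 = 19
Perimeter = 10 + 10 + 17 + 19 = 56.

56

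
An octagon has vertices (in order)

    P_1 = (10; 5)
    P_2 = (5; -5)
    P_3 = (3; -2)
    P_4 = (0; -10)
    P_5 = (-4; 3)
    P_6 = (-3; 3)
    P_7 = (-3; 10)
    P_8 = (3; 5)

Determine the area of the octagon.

Apply the surveyor's formula: 2A = Σ (x_i·y_{i+1} − x_{i+1}·y_i), indices taken mod 8.
Σ = (-75) + (5) + (-30) + (-40) + (-3) + (-21) + (-45) + (-35) = -244
Area = |Σ|/2 = 122.

122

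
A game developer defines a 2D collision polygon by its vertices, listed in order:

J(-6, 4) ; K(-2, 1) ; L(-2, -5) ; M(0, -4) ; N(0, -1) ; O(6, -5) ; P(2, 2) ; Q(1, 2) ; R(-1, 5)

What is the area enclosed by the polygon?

Σ = (2) + (12) + (8) + (0) + (6) + (22) + (2) + (7) + (26) = 85
Area = |Σ|/2 = 42.5.

42.5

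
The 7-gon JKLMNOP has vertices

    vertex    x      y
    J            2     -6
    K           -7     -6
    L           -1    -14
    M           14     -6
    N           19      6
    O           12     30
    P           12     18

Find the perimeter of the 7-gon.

112

|JK| = √((-9)² + (0)²) = √81 = 9
|KL| = √((6)² + (-8)²) = √100 = 10
|LM| = √((15)² + (8)²) = √289 = 17
|MN| = √((5)² + (12)²) = √169 = 13
|NO| = √((-7)² + (24)²) = √625 = 25
|OP| = √((0)² + (-12)²) = √144 = 12
|PJ| = √((-10)² + (-24)²) = √676 = 26
Perimeter = 9 + 10 + 17 + 13 + 25 + 12 + 26 = 112.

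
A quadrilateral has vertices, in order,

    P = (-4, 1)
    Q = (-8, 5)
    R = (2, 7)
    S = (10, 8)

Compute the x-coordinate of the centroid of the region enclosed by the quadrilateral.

-8/15

Apply the shoelace formula. First the cross-terms c_i = x_i·y_{i+1} − x_{i+1}·y_i:
  -12, -66, -54, 42  ⇒  2A = -90, A = -45.
Then Σ (x_i + x_{i+1})·c_i = 144, so x̄ = 144 / (6·(-45)) = -8/15.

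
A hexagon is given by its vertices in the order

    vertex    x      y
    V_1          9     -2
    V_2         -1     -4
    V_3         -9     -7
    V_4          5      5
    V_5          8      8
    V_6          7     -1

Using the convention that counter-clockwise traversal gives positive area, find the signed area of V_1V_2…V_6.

-73

Σ = (-38) + (-29) + (-10) + (0) + (-64) + (-5) = -146
Signed area = Σ/2 = -73 (negative ⇒ clockwise traversal).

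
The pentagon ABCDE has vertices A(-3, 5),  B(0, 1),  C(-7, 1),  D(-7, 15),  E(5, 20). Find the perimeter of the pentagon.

|AB| = √((3)² + (-4)²) = √25 = 5
|BC| = √((-7)² + (0)²) = √49 = 7
|CD| = √((0)² + (14)²) = √196 = 14
|DE| = √((12)² + (5)²) = √169 = 13
|EA| = √((-8)² + (-15)²) = √289 = 17
Perimeter = 5 + 7 + 14 + 13 + 17 = 56.

56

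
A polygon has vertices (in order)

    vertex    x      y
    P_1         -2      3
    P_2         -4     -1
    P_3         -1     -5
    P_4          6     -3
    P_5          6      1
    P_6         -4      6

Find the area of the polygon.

Apply the surveyor's formula: 2A = Σ (x_i·y_{i+1} − x_{i+1}·y_i), indices taken mod 6.
Σ = (14) + (19) + (33) + (24) + (40) + (0) = 130
Area = |Σ|/2 = 65.

65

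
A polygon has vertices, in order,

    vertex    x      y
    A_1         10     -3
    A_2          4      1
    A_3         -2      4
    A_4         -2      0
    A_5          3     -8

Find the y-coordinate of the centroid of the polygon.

-277/135

Apply Gauss's area formula. First the cross-terms c_i = x_i·y_{i+1} − x_{i+1}·y_i:
  22, 18, 8, 16, 71  ⇒  2A = 135, A = 67.5.
Then Σ (y_i + y_{i+1})·c_i = -831, so ȳ = -831 / (6·67.5) = -277/135.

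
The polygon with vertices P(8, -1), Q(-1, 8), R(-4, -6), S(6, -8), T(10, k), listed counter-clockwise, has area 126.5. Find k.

The doubled signed area Σ (x_i y_{i+1} − x_{i+1} y_i) is linear in k.
With k=0 it equals 239; the coefficient of k is -2 (from the two edges through T).
So -2·k + 239 = 2·126.5 = 253 ⇒ k = -7.

-7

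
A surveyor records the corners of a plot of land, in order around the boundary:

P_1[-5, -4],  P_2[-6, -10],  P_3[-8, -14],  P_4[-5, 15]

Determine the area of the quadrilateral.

Cross-terms: 26, 4, -190, 95  ⇒  Σ = -65
Area = |Σ|/2 = 32.5.

32.5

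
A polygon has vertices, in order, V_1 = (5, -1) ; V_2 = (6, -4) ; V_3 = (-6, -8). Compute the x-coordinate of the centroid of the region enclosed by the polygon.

5/3

Apply Gauss's area formula. First the cross-terms c_i = x_i·y_{i+1} − x_{i+1}·y_i:
  -14, -72, 46  ⇒  2A = -40, A = -20.
Then Σ (x_i + x_{i+1})·c_i = -200, so x̄ = -200 / (6·(-20)) = 5/3.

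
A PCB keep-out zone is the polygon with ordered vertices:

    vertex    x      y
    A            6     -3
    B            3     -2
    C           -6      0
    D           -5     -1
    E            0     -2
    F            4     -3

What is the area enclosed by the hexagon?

Apply the surveyor's formula: 2A = Σ (x_i·y_{i+1} − x_{i+1}·y_i), indices taken mod 6.
Cross-terms: -3, -12, 6, 10, 8, 6  ⇒  Σ = 15
Area = |Σ|/2 = 7.5.

7.5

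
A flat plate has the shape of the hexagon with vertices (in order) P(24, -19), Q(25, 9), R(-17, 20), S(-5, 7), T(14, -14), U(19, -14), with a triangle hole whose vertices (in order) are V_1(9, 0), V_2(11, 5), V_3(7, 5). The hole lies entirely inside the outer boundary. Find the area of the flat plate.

661

Outer boundary:
Σ = (691) + (653) + (-19) + (-28) + (70) + (-25) = 1342
Area = |Σ|/2 = 671.
Hole:
Σ = (45) + (20) + (-45) = 20
Area = |Σ|/2 = 10.
Net area = 671 − 10 = 661.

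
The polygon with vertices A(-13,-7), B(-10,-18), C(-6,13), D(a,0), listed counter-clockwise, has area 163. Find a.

The doubled signed area Σ (x_i y_{i+1} − x_{i+1} y_i) is linear in a.
With a=0 it equals -74; the coefficient of a is -20 (from the two edges through D).
So -20·a + -74 = 2·163 = 326 ⇒ a = -20.

-20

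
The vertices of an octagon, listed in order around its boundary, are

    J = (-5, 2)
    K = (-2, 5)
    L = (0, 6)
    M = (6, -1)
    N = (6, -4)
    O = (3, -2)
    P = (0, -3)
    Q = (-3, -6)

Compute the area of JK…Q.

70.5

Apply the shoelace formula: 2A = Σ (x_i·y_{i+1} − x_{i+1}·y_i), indices taken mod 8.
Σ = (-21) + (-12) + (-36) + (-18) + (0) + (-9) + (-9) + (-36) = -141
Area = |Σ|/2 = 70.5.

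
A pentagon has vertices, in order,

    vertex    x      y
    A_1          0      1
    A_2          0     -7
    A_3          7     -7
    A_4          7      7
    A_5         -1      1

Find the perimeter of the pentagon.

|A_1A_2| = √((0)² + (-8)²) = √64 = 8
|A_2A_3| = √((7)² + (0)²) = √49 = 7
|A_3A_4| = √((0)² + (14)²) = √196 = 14
|A_4A_5| = √((-8)² + (-6)²) = √100 = 10
|A_5A_1| = √((1)² + (0)²) = √1 = 1
Perimeter = 8 + 7 + 14 + 10 + 1 = 40.

40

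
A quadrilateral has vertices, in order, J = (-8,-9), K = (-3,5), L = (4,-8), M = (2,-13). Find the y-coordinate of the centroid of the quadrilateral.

Apply the shoelace (surveyor's) formula. First the cross-terms c_i = x_i·y_{i+1} − x_{i+1}·y_i:
  -67, 4, -36, -122  ⇒  2A = -221, A = -110.5.
Then Σ (y_i + y_{i+1})·c_i = 3696, so ȳ = 3696 / (6·(-110.5)) = -1232/221.

-1232/221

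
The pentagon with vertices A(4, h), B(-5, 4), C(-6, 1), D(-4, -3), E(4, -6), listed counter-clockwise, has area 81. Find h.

5

The doubled signed area Σ (x_i y_{i+1} − x_{i+1} y_i) is linear in h.
With h=0 it equals 117; the coefficient of h is 9 (from the two edges through A).
So 9·h + 117 = 2·81 = 162 ⇒ h = 5.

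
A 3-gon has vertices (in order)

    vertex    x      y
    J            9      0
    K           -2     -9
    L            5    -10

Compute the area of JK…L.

Cross-terms: -81, 65, 90  ⇒  Σ = 74
Area = |Σ|/2 = 37.

37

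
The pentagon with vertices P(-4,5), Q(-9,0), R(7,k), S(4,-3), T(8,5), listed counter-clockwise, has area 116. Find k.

-8

Write out the shoelace sum; only the two edges meeting at R involve k:
2·Area = [((-9)·k − 7·0) + (7·(-3) − 4·k)] + 149
       = -13·k + 128 = 232
⇒ k = -8.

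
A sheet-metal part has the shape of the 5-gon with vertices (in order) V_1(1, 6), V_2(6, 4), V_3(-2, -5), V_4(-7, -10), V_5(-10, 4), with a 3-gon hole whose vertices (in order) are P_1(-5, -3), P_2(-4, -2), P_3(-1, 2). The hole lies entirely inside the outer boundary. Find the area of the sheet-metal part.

Outer boundary:
Apply Gauss's area formula: 2A = Σ (x_i·y_{i+1} − x_{i+1}·y_i), indices taken mod 5.
Cross-terms: -32, -22, -15, -128, -64  ⇒  Σ = -261
Area = |Σ|/2 = 130.5.
Hole:
Apply the surveyor's formula: 2A = Σ (x_i·y_{i+1} − x_{i+1}·y_i), indices taken mod 3.
Cross-terms: -2, -10, 13  ⇒  Σ = 1
Area = |Σ|/2 = 0.5.
Net area = 130.5 − 0.5 = 130.

130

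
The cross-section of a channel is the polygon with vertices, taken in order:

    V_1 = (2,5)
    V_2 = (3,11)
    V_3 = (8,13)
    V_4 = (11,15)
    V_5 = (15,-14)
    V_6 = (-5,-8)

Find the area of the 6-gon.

321.5

Apply the surveyor's formula: 2A = Σ (x_i·y_{i+1} − x_{i+1}·y_i), indices taken mod 6.
Σ = (7) + (-49) + (-23) + (-379) + (-190) + (-9) = -643
Area = |Σ|/2 = 321.5.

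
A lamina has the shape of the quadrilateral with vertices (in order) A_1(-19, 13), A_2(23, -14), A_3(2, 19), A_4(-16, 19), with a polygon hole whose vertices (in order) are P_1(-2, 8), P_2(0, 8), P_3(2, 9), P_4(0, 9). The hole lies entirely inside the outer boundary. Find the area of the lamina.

461.5

Outer boundary:
Apply the shoelace formula: 2A = Σ (x_i·y_{i+1} − x_{i+1}·y_i), indices taken mod 4.
Cross-terms: -33, 465, 342, 153  ⇒  Σ = 927
Area = |Σ|/2 = 463.5.
Hole:
Apply the shoelace (surveyor's) formula: 2A = Σ (x_i·y_{i+1} − x_{i+1}·y_i), indices taken mod 4.
P_1→P_2: (-2)(8) − (0)(8) = -16
P_2→P_3: (0)(9) − (2)(8) = -16
P_3→P_4: (2)(9) − (0)(9) = 18
P_4→P_1: (0)(8) − (-2)(9) = 18
Σ = 4
Area = |Σ|/2 = 2.
Net area = 463.5 − 2 = 461.5.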